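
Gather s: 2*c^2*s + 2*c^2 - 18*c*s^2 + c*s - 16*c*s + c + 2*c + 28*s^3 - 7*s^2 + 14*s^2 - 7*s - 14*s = 2*c^2 + 3*c + 28*s^3 + s^2*(7 - 18*c) + s*(2*c^2 - 15*c - 21)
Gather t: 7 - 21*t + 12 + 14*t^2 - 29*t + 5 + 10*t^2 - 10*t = 24*t^2 - 60*t + 24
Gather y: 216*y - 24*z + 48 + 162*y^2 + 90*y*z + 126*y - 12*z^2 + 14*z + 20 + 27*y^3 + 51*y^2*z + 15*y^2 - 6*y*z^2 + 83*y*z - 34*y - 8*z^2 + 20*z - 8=27*y^3 + y^2*(51*z + 177) + y*(-6*z^2 + 173*z + 308) - 20*z^2 + 10*z + 60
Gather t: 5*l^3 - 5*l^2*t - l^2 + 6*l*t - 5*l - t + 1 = 5*l^3 - l^2 - 5*l + t*(-5*l^2 + 6*l - 1) + 1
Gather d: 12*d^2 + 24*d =12*d^2 + 24*d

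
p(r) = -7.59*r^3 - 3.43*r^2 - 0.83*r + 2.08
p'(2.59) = -171.34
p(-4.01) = 439.67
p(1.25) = -19.14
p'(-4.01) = -339.47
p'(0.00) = -0.83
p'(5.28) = -671.84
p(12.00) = -13617.32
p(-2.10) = 58.99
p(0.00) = 2.08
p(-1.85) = 39.93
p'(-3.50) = -255.75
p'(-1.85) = -66.07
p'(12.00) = -3362.03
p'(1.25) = -44.98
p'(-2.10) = -86.84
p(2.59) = -154.95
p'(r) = -22.77*r^2 - 6.86*r - 0.83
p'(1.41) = -55.77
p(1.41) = -27.19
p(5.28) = -1215.16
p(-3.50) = 288.39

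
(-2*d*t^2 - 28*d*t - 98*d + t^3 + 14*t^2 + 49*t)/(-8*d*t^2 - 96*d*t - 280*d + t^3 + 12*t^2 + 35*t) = (-2*d*t - 14*d + t^2 + 7*t)/(-8*d*t - 40*d + t^2 + 5*t)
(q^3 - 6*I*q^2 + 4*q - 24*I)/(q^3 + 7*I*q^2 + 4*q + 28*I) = (q - 6*I)/(q + 7*I)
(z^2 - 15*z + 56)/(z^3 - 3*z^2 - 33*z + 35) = (z - 8)/(z^2 + 4*z - 5)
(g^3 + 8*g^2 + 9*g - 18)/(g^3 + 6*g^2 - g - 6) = (g + 3)/(g + 1)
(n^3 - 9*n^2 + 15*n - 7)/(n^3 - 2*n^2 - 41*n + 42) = (n - 1)/(n + 6)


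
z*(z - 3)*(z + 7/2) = z^3 + z^2/2 - 21*z/2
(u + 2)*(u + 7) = u^2 + 9*u + 14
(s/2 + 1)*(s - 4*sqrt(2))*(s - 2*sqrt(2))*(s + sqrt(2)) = s^4/2 - 5*sqrt(2)*s^3/2 + s^3 - 5*sqrt(2)*s^2 + 2*s^2 + 4*s + 8*sqrt(2)*s + 16*sqrt(2)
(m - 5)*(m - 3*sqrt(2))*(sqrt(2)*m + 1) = sqrt(2)*m^3 - 5*sqrt(2)*m^2 - 5*m^2 - 3*sqrt(2)*m + 25*m + 15*sqrt(2)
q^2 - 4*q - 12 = (q - 6)*(q + 2)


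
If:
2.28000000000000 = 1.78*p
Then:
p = 1.28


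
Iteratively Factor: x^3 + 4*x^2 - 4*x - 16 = (x + 4)*(x^2 - 4) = (x - 2)*(x + 4)*(x + 2)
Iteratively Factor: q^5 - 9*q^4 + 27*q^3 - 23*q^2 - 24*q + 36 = (q + 1)*(q^4 - 10*q^3 + 37*q^2 - 60*q + 36) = (q - 3)*(q + 1)*(q^3 - 7*q^2 + 16*q - 12) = (q - 3)*(q - 2)*(q + 1)*(q^2 - 5*q + 6) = (q - 3)*(q - 2)^2*(q + 1)*(q - 3)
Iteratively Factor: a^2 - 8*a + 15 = (a - 5)*(a - 3)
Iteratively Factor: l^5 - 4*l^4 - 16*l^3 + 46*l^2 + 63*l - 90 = (l - 3)*(l^4 - l^3 - 19*l^2 - 11*l + 30) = (l - 3)*(l + 2)*(l^3 - 3*l^2 - 13*l + 15) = (l - 3)*(l + 2)*(l + 3)*(l^2 - 6*l + 5) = (l - 5)*(l - 3)*(l + 2)*(l + 3)*(l - 1)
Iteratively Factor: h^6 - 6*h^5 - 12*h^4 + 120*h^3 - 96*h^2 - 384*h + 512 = (h + 2)*(h^5 - 8*h^4 + 4*h^3 + 112*h^2 - 320*h + 256) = (h - 2)*(h + 2)*(h^4 - 6*h^3 - 8*h^2 + 96*h - 128) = (h - 2)^2*(h + 2)*(h^3 - 4*h^2 - 16*h + 64) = (h - 4)*(h - 2)^2*(h + 2)*(h^2 - 16) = (h - 4)^2*(h - 2)^2*(h + 2)*(h + 4)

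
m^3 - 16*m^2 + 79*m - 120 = (m - 8)*(m - 5)*(m - 3)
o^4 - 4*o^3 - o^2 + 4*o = o*(o - 4)*(o - 1)*(o + 1)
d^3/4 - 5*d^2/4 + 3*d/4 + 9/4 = (d/4 + 1/4)*(d - 3)^2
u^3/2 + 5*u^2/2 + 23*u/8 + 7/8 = (u/2 + 1/4)*(u + 1)*(u + 7/2)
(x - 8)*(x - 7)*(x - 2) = x^3 - 17*x^2 + 86*x - 112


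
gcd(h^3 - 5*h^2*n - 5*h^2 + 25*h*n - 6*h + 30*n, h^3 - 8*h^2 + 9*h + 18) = h^2 - 5*h - 6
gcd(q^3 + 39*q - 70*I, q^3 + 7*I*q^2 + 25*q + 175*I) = q^2 + 2*I*q + 35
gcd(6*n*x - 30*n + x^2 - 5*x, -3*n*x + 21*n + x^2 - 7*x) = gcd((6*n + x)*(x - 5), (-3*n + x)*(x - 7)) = 1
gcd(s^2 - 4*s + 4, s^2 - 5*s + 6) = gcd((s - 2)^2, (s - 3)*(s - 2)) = s - 2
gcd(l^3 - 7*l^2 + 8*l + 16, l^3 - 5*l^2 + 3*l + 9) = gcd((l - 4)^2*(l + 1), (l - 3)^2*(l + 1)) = l + 1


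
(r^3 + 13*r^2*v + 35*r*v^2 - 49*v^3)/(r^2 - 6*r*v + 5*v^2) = (r^2 + 14*r*v + 49*v^2)/(r - 5*v)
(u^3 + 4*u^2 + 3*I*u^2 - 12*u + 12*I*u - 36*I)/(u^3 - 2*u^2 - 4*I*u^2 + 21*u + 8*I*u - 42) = (u + 6)/(u - 7*I)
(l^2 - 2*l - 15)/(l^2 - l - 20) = (l + 3)/(l + 4)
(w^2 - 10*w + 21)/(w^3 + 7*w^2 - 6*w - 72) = (w - 7)/(w^2 + 10*w + 24)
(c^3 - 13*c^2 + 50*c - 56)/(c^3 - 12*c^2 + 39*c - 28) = (c - 2)/(c - 1)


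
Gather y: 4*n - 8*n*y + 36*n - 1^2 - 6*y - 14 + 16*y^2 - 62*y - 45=40*n + 16*y^2 + y*(-8*n - 68) - 60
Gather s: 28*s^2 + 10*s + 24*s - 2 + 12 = 28*s^2 + 34*s + 10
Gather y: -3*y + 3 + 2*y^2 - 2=2*y^2 - 3*y + 1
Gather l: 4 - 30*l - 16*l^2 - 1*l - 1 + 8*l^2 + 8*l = -8*l^2 - 23*l + 3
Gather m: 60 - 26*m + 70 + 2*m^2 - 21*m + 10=2*m^2 - 47*m + 140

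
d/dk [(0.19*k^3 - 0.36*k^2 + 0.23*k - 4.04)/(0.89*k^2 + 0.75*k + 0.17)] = (0.1691*k^4 + 0.285*k^3 - 0.3778*k^2 + 7.0688*k + 3.0691)/(0.7921*k^4 + 1.335*k^3 + 0.8651*k^2 + 0.255*k + 0.0289)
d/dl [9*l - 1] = 9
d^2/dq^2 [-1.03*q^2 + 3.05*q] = -2.06000000000000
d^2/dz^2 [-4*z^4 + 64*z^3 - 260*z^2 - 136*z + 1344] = -48*z^2 + 384*z - 520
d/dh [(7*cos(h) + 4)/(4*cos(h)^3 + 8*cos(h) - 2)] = (21*cos(h) + 12*cos(2*h) + 7*cos(3*h) + 35)*sin(h)/(2*(2*cos(h)^3 + 4*cos(h) - 1)^2)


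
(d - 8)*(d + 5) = d^2 - 3*d - 40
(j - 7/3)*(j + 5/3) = j^2 - 2*j/3 - 35/9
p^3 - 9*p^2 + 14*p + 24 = (p - 6)*(p - 4)*(p + 1)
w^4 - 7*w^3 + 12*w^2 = w^2*(w - 4)*(w - 3)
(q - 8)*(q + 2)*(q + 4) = q^3 - 2*q^2 - 40*q - 64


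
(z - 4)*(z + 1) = z^2 - 3*z - 4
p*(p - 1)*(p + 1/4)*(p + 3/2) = p^4 + 3*p^3/4 - 11*p^2/8 - 3*p/8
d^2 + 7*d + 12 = (d + 3)*(d + 4)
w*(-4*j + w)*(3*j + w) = -12*j^2*w - j*w^2 + w^3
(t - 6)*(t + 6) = t^2 - 36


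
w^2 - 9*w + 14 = (w - 7)*(w - 2)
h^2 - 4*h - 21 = (h - 7)*(h + 3)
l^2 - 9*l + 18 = (l - 6)*(l - 3)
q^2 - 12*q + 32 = (q - 8)*(q - 4)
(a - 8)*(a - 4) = a^2 - 12*a + 32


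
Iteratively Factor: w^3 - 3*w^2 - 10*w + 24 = (w - 4)*(w^2 + w - 6) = (w - 4)*(w + 3)*(w - 2)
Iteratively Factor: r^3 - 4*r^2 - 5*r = (r - 5)*(r^2 + r) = (r - 5)*(r + 1)*(r)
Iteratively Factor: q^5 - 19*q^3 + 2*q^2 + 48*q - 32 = (q - 1)*(q^4 + q^3 - 18*q^2 - 16*q + 32) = (q - 1)^2*(q^3 + 2*q^2 - 16*q - 32) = (q - 1)^2*(q + 4)*(q^2 - 2*q - 8) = (q - 4)*(q - 1)^2*(q + 4)*(q + 2)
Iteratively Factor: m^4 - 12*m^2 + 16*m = (m - 2)*(m^3 + 2*m^2 - 8*m) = (m - 2)^2*(m^2 + 4*m) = (m - 2)^2*(m + 4)*(m)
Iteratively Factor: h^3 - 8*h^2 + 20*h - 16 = (h - 2)*(h^2 - 6*h + 8) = (h - 4)*(h - 2)*(h - 2)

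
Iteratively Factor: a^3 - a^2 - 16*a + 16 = (a - 1)*(a^2 - 16) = (a - 4)*(a - 1)*(a + 4)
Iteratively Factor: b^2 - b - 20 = (b - 5)*(b + 4)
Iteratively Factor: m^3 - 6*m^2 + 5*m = (m - 1)*(m^2 - 5*m) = m*(m - 1)*(m - 5)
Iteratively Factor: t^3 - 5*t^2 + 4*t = (t - 4)*(t^2 - t) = t*(t - 4)*(t - 1)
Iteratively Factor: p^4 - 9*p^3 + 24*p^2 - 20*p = (p)*(p^3 - 9*p^2 + 24*p - 20) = p*(p - 5)*(p^2 - 4*p + 4) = p*(p - 5)*(p - 2)*(p - 2)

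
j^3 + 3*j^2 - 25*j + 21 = (j - 3)*(j - 1)*(j + 7)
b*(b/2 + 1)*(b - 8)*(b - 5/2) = b^4/2 - 17*b^3/4 - b^2/2 + 20*b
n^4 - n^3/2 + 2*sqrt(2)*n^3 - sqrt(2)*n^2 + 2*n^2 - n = n*(n - 1/2)*(n + sqrt(2))^2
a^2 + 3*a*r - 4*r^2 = (a - r)*(a + 4*r)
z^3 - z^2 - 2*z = z*(z - 2)*(z + 1)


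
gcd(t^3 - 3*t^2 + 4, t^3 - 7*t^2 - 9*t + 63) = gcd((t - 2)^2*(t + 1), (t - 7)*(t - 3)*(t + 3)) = 1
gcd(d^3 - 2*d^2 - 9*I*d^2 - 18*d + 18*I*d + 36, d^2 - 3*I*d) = d - 3*I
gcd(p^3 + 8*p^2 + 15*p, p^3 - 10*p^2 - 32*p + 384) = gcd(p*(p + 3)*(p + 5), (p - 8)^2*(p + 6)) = 1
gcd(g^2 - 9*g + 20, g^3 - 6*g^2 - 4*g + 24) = 1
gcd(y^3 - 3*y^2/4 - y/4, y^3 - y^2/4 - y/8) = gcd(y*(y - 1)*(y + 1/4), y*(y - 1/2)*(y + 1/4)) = y^2 + y/4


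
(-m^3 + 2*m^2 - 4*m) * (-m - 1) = m^4 - m^3 + 2*m^2 + 4*m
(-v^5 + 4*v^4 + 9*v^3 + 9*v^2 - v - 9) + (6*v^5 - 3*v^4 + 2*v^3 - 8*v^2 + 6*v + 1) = 5*v^5 + v^4 + 11*v^3 + v^2 + 5*v - 8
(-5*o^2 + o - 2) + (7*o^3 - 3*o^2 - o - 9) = 7*o^3 - 8*o^2 - 11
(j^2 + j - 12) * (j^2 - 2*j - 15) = j^4 - j^3 - 29*j^2 + 9*j + 180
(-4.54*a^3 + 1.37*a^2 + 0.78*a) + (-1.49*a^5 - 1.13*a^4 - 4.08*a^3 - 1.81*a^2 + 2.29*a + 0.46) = -1.49*a^5 - 1.13*a^4 - 8.62*a^3 - 0.44*a^2 + 3.07*a + 0.46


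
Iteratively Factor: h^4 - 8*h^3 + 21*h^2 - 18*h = (h - 2)*(h^3 - 6*h^2 + 9*h) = (h - 3)*(h - 2)*(h^2 - 3*h) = (h - 3)^2*(h - 2)*(h)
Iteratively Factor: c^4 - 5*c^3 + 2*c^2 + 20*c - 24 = (c - 3)*(c^3 - 2*c^2 - 4*c + 8) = (c - 3)*(c + 2)*(c^2 - 4*c + 4) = (c - 3)*(c - 2)*(c + 2)*(c - 2)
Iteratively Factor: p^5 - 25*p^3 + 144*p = (p + 3)*(p^4 - 3*p^3 - 16*p^2 + 48*p) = (p + 3)*(p + 4)*(p^3 - 7*p^2 + 12*p) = (p - 4)*(p + 3)*(p + 4)*(p^2 - 3*p) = (p - 4)*(p - 3)*(p + 3)*(p + 4)*(p)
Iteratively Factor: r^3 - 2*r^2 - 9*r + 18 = (r + 3)*(r^2 - 5*r + 6) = (r - 2)*(r + 3)*(r - 3)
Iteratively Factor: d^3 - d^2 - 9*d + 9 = (d - 1)*(d^2 - 9) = (d - 1)*(d + 3)*(d - 3)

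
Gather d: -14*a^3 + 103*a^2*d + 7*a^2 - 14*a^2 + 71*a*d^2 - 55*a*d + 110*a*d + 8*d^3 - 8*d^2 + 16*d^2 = -14*a^3 - 7*a^2 + 8*d^3 + d^2*(71*a + 8) + d*(103*a^2 + 55*a)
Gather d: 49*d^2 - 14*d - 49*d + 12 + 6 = 49*d^2 - 63*d + 18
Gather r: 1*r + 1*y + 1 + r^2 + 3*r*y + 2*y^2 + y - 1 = r^2 + r*(3*y + 1) + 2*y^2 + 2*y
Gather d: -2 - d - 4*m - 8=-d - 4*m - 10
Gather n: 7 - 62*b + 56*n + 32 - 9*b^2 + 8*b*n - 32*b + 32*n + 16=-9*b^2 - 94*b + n*(8*b + 88) + 55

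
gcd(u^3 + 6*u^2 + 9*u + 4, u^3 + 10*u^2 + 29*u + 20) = u^2 + 5*u + 4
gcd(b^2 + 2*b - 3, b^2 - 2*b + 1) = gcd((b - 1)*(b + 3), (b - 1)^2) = b - 1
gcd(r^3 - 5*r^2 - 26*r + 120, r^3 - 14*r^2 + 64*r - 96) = r^2 - 10*r + 24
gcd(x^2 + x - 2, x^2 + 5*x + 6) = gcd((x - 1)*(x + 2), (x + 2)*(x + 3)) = x + 2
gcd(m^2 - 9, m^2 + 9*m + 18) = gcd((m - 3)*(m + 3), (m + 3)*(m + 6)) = m + 3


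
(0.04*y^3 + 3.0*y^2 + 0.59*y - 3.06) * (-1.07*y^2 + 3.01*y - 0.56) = -0.0428*y^5 - 3.0896*y^4 + 8.3763*y^3 + 3.3701*y^2 - 9.541*y + 1.7136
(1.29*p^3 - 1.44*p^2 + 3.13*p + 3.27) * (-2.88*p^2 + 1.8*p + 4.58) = -3.7152*p^5 + 6.4692*p^4 - 5.6982*p^3 - 10.3788*p^2 + 20.2214*p + 14.9766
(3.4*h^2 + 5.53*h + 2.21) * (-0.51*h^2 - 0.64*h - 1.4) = -1.734*h^4 - 4.9963*h^3 - 9.4263*h^2 - 9.1564*h - 3.094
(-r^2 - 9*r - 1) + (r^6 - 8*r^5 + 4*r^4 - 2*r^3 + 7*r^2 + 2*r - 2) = r^6 - 8*r^5 + 4*r^4 - 2*r^3 + 6*r^2 - 7*r - 3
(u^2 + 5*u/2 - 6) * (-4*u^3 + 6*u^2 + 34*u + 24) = -4*u^5 - 4*u^4 + 73*u^3 + 73*u^2 - 144*u - 144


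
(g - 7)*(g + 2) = g^2 - 5*g - 14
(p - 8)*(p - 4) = p^2 - 12*p + 32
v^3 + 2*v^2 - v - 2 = (v - 1)*(v + 1)*(v + 2)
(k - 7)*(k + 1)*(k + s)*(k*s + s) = k^4*s + k^3*s^2 - 5*k^3*s - 5*k^2*s^2 - 13*k^2*s - 13*k*s^2 - 7*k*s - 7*s^2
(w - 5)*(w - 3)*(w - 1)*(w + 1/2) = w^4 - 17*w^3/2 + 37*w^2/2 - 7*w/2 - 15/2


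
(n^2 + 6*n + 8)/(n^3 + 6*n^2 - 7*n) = (n^2 + 6*n + 8)/(n*(n^2 + 6*n - 7))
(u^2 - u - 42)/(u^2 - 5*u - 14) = (u + 6)/(u + 2)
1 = 1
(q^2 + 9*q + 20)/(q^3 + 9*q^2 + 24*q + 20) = (q + 4)/(q^2 + 4*q + 4)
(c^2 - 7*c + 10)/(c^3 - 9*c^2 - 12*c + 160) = (c - 2)/(c^2 - 4*c - 32)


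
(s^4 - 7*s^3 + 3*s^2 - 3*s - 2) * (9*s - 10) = 9*s^5 - 73*s^4 + 97*s^3 - 57*s^2 + 12*s + 20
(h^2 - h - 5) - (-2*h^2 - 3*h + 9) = 3*h^2 + 2*h - 14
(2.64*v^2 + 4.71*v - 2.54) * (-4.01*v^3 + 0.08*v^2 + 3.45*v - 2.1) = -10.5864*v^5 - 18.6759*v^4 + 19.6702*v^3 + 10.5023*v^2 - 18.654*v + 5.334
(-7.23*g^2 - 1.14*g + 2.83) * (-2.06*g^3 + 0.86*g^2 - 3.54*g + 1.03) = 14.8938*g^5 - 3.8694*g^4 + 18.784*g^3 - 0.9775*g^2 - 11.1924*g + 2.9149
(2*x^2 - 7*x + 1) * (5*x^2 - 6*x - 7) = 10*x^4 - 47*x^3 + 33*x^2 + 43*x - 7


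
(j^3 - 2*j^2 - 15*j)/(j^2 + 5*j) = (j^2 - 2*j - 15)/(j + 5)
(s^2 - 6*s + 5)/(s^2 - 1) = (s - 5)/(s + 1)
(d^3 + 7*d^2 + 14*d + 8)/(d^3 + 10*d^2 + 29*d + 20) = (d + 2)/(d + 5)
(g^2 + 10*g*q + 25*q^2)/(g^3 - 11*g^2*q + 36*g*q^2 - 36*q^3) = (g^2 + 10*g*q + 25*q^2)/(g^3 - 11*g^2*q + 36*g*q^2 - 36*q^3)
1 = 1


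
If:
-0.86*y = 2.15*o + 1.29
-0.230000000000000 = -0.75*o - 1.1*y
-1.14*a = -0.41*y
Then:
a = 0.31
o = -0.94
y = 0.85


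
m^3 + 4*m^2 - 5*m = m*(m - 1)*(m + 5)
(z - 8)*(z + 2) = z^2 - 6*z - 16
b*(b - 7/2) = b^2 - 7*b/2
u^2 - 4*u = u*(u - 4)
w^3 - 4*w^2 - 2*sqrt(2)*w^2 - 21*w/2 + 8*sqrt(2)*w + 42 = (w - 4)*(w - 7*sqrt(2)/2)*(w + 3*sqrt(2)/2)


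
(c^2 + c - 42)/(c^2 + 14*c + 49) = (c - 6)/(c + 7)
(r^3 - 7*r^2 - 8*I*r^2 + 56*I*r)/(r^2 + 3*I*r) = (r^2 - 7*r - 8*I*r + 56*I)/(r + 3*I)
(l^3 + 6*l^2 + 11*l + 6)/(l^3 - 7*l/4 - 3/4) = 4*(l^2 + 5*l + 6)/(4*l^2 - 4*l - 3)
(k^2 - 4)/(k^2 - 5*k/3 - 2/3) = 3*(k + 2)/(3*k + 1)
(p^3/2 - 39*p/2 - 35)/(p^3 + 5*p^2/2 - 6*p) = (p^3 - 39*p - 70)/(p*(2*p^2 + 5*p - 12))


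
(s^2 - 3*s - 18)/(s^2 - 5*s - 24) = (s - 6)/(s - 8)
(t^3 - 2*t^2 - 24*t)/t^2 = t - 2 - 24/t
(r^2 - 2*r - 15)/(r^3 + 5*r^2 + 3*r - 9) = (r - 5)/(r^2 + 2*r - 3)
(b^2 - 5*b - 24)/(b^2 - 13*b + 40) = (b + 3)/(b - 5)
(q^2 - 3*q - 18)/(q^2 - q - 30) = (q + 3)/(q + 5)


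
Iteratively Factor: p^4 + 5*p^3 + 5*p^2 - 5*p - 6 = (p + 2)*(p^3 + 3*p^2 - p - 3) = (p - 1)*(p + 2)*(p^2 + 4*p + 3) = (p - 1)*(p + 2)*(p + 3)*(p + 1)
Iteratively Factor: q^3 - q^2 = (q)*(q^2 - q) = q*(q - 1)*(q)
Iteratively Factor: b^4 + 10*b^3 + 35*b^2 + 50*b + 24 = (b + 2)*(b^3 + 8*b^2 + 19*b + 12) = (b + 1)*(b + 2)*(b^2 + 7*b + 12) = (b + 1)*(b + 2)*(b + 3)*(b + 4)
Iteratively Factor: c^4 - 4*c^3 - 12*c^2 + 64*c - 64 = (c - 2)*(c^3 - 2*c^2 - 16*c + 32) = (c - 2)^2*(c^2 - 16) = (c - 4)*(c - 2)^2*(c + 4)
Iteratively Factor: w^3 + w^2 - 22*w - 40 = (w - 5)*(w^2 + 6*w + 8) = (w - 5)*(w + 2)*(w + 4)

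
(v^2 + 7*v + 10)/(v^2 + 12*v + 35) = (v + 2)/(v + 7)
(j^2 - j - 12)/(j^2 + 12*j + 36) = (j^2 - j - 12)/(j^2 + 12*j + 36)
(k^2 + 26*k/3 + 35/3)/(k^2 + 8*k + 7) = (k + 5/3)/(k + 1)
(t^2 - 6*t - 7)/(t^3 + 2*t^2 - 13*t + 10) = (t^2 - 6*t - 7)/(t^3 + 2*t^2 - 13*t + 10)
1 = 1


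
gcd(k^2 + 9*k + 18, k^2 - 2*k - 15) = k + 3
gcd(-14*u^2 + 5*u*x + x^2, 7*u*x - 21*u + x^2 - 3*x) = 7*u + x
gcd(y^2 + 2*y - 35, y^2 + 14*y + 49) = y + 7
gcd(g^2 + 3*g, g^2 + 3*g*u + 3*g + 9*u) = g + 3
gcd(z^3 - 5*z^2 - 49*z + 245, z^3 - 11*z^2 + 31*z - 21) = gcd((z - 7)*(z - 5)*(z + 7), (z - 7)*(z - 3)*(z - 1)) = z - 7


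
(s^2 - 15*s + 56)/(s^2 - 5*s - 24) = (s - 7)/(s + 3)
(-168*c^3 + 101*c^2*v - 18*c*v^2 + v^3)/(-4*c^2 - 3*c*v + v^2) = (168*c^3 - 101*c^2*v + 18*c*v^2 - v^3)/(4*c^2 + 3*c*v - v^2)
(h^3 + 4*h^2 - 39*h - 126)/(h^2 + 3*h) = h + 1 - 42/h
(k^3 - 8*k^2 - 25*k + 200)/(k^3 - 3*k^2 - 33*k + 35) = (k^2 - 13*k + 40)/(k^2 - 8*k + 7)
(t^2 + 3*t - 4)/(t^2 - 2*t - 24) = (t - 1)/(t - 6)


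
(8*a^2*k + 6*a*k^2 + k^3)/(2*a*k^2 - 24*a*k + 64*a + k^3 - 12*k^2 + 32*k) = k*(4*a + k)/(k^2 - 12*k + 32)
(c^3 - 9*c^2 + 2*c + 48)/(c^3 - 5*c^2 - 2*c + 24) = (c - 8)/(c - 4)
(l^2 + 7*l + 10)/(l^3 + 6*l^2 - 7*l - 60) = (l + 2)/(l^2 + l - 12)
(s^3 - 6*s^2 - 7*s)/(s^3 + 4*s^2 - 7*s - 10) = s*(s - 7)/(s^2 + 3*s - 10)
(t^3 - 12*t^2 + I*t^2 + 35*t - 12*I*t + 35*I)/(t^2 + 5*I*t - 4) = (t^2 - 12*t + 35)/(t + 4*I)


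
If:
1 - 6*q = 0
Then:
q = 1/6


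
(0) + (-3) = -3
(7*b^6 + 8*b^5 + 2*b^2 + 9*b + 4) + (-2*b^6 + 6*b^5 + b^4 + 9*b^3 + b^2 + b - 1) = 5*b^6 + 14*b^5 + b^4 + 9*b^3 + 3*b^2 + 10*b + 3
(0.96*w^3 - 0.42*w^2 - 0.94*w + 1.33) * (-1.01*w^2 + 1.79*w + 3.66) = -0.9696*w^5 + 2.1426*w^4 + 3.7112*w^3 - 4.5631*w^2 - 1.0597*w + 4.8678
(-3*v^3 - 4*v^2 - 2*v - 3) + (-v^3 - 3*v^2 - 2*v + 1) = -4*v^3 - 7*v^2 - 4*v - 2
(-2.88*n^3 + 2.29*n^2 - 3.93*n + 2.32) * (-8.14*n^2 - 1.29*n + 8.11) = 23.4432*n^5 - 14.9254*n^4 + 5.67930000000001*n^3 + 4.7568*n^2 - 34.8651*n + 18.8152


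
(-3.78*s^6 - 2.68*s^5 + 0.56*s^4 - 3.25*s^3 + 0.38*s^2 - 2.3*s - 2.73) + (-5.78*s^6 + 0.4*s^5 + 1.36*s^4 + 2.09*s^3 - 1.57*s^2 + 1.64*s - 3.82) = -9.56*s^6 - 2.28*s^5 + 1.92*s^4 - 1.16*s^3 - 1.19*s^2 - 0.66*s - 6.55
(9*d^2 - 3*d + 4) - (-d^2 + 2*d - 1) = 10*d^2 - 5*d + 5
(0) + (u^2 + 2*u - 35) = u^2 + 2*u - 35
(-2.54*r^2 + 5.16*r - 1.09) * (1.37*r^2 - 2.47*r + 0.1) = -3.4798*r^4 + 13.343*r^3 - 14.4925*r^2 + 3.2083*r - 0.109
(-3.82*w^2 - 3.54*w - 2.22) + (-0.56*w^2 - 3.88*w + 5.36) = -4.38*w^2 - 7.42*w + 3.14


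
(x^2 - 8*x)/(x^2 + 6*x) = (x - 8)/(x + 6)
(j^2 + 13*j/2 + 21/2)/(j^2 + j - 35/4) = 2*(j + 3)/(2*j - 5)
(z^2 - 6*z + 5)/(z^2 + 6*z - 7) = (z - 5)/(z + 7)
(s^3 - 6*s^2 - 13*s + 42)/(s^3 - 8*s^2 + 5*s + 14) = (s + 3)/(s + 1)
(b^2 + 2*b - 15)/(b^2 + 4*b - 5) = (b - 3)/(b - 1)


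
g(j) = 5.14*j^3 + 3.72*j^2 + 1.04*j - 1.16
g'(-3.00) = 117.50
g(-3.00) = -109.58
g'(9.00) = 1317.02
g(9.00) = 4056.58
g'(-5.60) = 442.95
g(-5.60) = -792.99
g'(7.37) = 893.44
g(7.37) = 2266.19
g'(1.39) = 41.17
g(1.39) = 21.28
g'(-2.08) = 52.28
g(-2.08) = -33.48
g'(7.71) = 975.03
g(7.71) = 2583.72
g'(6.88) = 782.12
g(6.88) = 1855.98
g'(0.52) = 9.08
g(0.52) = 1.11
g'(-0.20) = 0.17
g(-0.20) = -1.26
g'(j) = 15.42*j^2 + 7.44*j + 1.04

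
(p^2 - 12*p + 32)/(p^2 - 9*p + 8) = (p - 4)/(p - 1)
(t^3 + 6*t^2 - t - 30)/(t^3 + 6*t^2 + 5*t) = (t^2 + t - 6)/(t*(t + 1))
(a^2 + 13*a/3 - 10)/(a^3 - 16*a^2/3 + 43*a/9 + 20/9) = 3*(a + 6)/(3*a^2 - 11*a - 4)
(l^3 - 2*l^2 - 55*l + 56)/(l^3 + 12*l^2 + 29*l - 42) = (l - 8)/(l + 6)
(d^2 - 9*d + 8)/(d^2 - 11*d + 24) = (d - 1)/(d - 3)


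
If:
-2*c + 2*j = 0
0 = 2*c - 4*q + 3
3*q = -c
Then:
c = -9/10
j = -9/10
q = 3/10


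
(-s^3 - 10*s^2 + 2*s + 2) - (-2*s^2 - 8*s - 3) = -s^3 - 8*s^2 + 10*s + 5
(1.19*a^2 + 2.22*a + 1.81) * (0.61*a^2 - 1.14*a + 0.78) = 0.7259*a^4 - 0.00239999999999974*a^3 - 0.4985*a^2 - 0.331799999999999*a + 1.4118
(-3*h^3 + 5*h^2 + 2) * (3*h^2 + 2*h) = -9*h^5 + 9*h^4 + 10*h^3 + 6*h^2 + 4*h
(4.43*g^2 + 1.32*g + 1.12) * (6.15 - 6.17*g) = -27.3331*g^3 + 19.1001*g^2 + 1.2076*g + 6.888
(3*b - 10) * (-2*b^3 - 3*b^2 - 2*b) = -6*b^4 + 11*b^3 + 24*b^2 + 20*b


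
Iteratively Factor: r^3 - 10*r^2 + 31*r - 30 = (r - 5)*(r^2 - 5*r + 6) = (r - 5)*(r - 3)*(r - 2)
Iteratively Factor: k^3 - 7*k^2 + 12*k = (k - 3)*(k^2 - 4*k) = k*(k - 3)*(k - 4)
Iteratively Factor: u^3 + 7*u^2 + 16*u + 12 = (u + 2)*(u^2 + 5*u + 6) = (u + 2)^2*(u + 3)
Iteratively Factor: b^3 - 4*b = (b)*(b^2 - 4) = b*(b - 2)*(b + 2)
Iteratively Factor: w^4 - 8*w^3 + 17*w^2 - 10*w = (w)*(w^3 - 8*w^2 + 17*w - 10) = w*(w - 1)*(w^2 - 7*w + 10) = w*(w - 2)*(w - 1)*(w - 5)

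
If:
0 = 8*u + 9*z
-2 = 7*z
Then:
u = 9/28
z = -2/7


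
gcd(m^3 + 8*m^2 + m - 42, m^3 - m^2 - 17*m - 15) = m + 3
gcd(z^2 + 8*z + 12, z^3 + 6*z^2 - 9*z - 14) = 1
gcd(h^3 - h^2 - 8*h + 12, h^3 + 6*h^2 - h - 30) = h^2 + h - 6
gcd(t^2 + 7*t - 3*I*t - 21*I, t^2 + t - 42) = t + 7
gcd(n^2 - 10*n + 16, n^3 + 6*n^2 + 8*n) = 1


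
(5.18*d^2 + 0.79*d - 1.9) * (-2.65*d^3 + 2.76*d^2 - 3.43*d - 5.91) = -13.727*d^5 + 12.2033*d^4 - 10.552*d^3 - 38.5675*d^2 + 1.8481*d + 11.229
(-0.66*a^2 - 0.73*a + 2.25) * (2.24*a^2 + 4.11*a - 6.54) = -1.4784*a^4 - 4.3478*a^3 + 6.3561*a^2 + 14.0217*a - 14.715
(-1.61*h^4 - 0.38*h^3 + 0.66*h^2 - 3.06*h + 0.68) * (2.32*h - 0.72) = -3.7352*h^5 + 0.2776*h^4 + 1.8048*h^3 - 7.5744*h^2 + 3.7808*h - 0.4896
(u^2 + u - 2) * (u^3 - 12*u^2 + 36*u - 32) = u^5 - 11*u^4 + 22*u^3 + 28*u^2 - 104*u + 64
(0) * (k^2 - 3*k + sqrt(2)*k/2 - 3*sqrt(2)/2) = 0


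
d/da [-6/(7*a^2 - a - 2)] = 6*(14*a - 1)/(-7*a^2 + a + 2)^2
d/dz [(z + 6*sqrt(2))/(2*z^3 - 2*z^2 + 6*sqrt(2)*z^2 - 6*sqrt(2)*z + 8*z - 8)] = (z^3 - z^2 + 3*sqrt(2)*z^2 - 3*sqrt(2)*z + 4*z - (z + 6*sqrt(2))*(3*z^2 - 2*z + 6*sqrt(2)*z - 3*sqrt(2) + 4) - 4)/(2*(z^3 - z^2 + 3*sqrt(2)*z^2 - 3*sqrt(2)*z + 4*z - 4)^2)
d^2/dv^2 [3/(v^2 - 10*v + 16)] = 6*(-v^2 + 10*v + 4*(v - 5)^2 - 16)/(v^2 - 10*v + 16)^3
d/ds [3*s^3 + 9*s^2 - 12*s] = 9*s^2 + 18*s - 12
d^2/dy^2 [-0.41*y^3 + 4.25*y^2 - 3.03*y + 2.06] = 8.5 - 2.46*y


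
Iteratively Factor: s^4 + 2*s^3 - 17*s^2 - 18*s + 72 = (s - 2)*(s^3 + 4*s^2 - 9*s - 36) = (s - 3)*(s - 2)*(s^2 + 7*s + 12) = (s - 3)*(s - 2)*(s + 3)*(s + 4)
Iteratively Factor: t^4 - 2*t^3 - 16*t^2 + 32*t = (t)*(t^3 - 2*t^2 - 16*t + 32) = t*(t - 2)*(t^2 - 16) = t*(t - 2)*(t + 4)*(t - 4)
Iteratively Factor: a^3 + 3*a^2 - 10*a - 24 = (a + 4)*(a^2 - a - 6) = (a + 2)*(a + 4)*(a - 3)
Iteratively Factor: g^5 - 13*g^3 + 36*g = (g + 2)*(g^4 - 2*g^3 - 9*g^2 + 18*g) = (g + 2)*(g + 3)*(g^3 - 5*g^2 + 6*g) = (g - 2)*(g + 2)*(g + 3)*(g^2 - 3*g) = g*(g - 2)*(g + 2)*(g + 3)*(g - 3)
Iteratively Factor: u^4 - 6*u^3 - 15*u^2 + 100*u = (u)*(u^3 - 6*u^2 - 15*u + 100) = u*(u - 5)*(u^2 - u - 20) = u*(u - 5)*(u + 4)*(u - 5)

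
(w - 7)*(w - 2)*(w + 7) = w^3 - 2*w^2 - 49*w + 98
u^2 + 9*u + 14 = (u + 2)*(u + 7)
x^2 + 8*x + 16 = (x + 4)^2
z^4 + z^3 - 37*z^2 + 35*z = z*(z - 5)*(z - 1)*(z + 7)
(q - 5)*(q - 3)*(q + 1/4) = q^3 - 31*q^2/4 + 13*q + 15/4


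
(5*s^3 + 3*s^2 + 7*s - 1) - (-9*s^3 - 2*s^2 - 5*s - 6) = 14*s^3 + 5*s^2 + 12*s + 5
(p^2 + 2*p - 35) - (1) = p^2 + 2*p - 36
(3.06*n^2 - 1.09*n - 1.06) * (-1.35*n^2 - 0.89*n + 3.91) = -4.131*n^4 - 1.2519*n^3 + 14.3657*n^2 - 3.3185*n - 4.1446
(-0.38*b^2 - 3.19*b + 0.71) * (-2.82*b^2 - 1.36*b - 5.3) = 1.0716*b^4 + 9.5126*b^3 + 4.3502*b^2 + 15.9414*b - 3.763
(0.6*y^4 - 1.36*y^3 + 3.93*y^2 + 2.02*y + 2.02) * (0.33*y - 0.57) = 0.198*y^5 - 0.7908*y^4 + 2.0721*y^3 - 1.5735*y^2 - 0.4848*y - 1.1514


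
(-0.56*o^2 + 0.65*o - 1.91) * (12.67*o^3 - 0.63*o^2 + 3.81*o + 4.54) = -7.0952*o^5 + 8.5883*o^4 - 26.7428*o^3 + 1.1374*o^2 - 4.3261*o - 8.6714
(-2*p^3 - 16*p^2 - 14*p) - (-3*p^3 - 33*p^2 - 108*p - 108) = p^3 + 17*p^2 + 94*p + 108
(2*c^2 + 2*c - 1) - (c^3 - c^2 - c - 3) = -c^3 + 3*c^2 + 3*c + 2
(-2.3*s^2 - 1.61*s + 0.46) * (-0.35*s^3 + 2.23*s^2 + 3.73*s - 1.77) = 0.805*s^5 - 4.5655*s^4 - 12.3303*s^3 - 0.9085*s^2 + 4.5655*s - 0.8142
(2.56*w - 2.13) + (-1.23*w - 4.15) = 1.33*w - 6.28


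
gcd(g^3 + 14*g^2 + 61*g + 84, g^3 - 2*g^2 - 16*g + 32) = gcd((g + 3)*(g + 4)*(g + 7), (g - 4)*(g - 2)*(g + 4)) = g + 4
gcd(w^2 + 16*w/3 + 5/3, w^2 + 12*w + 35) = w + 5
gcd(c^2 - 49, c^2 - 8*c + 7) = c - 7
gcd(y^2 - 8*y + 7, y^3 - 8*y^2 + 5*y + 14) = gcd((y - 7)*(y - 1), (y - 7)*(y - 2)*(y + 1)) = y - 7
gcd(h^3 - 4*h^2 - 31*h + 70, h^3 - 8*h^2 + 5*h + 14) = h^2 - 9*h + 14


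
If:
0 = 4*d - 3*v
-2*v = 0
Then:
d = 0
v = 0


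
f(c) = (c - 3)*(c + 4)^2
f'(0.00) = -8.00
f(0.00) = -48.00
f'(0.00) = -8.00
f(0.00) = -48.00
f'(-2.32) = -15.05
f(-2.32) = -15.02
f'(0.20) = -5.88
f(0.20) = -49.39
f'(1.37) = 11.33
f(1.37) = -47.00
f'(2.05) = 25.11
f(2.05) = -34.77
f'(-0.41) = -11.60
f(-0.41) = -43.95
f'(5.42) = 134.33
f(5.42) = 214.74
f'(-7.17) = 74.53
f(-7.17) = -102.20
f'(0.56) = -1.46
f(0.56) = -50.74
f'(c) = (c - 3)*(2*c + 8) + (c + 4)^2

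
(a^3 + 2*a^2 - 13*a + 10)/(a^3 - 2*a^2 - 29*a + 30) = (a - 2)/(a - 6)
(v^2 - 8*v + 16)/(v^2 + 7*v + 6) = (v^2 - 8*v + 16)/(v^2 + 7*v + 6)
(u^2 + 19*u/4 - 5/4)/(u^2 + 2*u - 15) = (u - 1/4)/(u - 3)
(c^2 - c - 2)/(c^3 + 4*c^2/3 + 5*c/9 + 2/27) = 27*(c^2 - c - 2)/(27*c^3 + 36*c^2 + 15*c + 2)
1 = 1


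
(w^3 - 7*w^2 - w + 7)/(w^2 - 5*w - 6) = (w^2 - 8*w + 7)/(w - 6)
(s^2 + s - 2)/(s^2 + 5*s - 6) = (s + 2)/(s + 6)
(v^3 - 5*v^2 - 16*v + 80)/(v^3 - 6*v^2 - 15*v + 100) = (v - 4)/(v - 5)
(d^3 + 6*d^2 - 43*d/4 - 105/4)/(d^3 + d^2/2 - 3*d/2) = (2*d^2 + 9*d - 35)/(2*d*(d - 1))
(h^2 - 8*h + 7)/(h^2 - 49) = (h - 1)/(h + 7)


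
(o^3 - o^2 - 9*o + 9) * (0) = 0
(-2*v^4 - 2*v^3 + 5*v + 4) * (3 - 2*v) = 4*v^5 - 2*v^4 - 6*v^3 - 10*v^2 + 7*v + 12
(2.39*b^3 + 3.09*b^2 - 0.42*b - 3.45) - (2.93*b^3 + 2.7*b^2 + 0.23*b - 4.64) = -0.54*b^3 + 0.39*b^2 - 0.65*b + 1.19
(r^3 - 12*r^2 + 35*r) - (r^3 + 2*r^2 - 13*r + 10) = -14*r^2 + 48*r - 10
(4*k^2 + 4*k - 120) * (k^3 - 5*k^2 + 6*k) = 4*k^5 - 16*k^4 - 116*k^3 + 624*k^2 - 720*k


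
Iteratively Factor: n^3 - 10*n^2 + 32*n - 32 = (n - 2)*(n^2 - 8*n + 16) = (n - 4)*(n - 2)*(n - 4)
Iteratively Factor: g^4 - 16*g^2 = (g)*(g^3 - 16*g) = g*(g + 4)*(g^2 - 4*g) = g*(g - 4)*(g + 4)*(g)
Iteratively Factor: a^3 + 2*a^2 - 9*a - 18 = (a + 3)*(a^2 - a - 6) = (a + 2)*(a + 3)*(a - 3)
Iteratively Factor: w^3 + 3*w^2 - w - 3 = (w - 1)*(w^2 + 4*w + 3) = (w - 1)*(w + 3)*(w + 1)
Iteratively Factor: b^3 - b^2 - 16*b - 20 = (b - 5)*(b^2 + 4*b + 4) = (b - 5)*(b + 2)*(b + 2)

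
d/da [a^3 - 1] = 3*a^2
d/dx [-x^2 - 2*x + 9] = -2*x - 2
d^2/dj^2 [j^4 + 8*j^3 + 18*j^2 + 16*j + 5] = 12*j^2 + 48*j + 36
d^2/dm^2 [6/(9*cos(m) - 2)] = 54*(9*sin(m)^2 - 2*cos(m) + 9)/(9*cos(m) - 2)^3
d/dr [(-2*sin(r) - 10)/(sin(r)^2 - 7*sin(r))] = 2*(cos(r) + 10/tan(r) - 35*cos(r)/sin(r)^2)/(sin(r) - 7)^2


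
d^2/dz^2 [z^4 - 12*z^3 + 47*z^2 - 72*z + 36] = 12*z^2 - 72*z + 94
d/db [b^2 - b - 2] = 2*b - 1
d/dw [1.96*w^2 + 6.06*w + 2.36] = 3.92*w + 6.06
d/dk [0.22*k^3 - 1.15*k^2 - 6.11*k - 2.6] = 0.66*k^2 - 2.3*k - 6.11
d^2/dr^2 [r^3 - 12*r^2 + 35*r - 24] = 6*r - 24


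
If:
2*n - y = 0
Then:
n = y/2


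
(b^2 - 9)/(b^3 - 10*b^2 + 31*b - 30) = (b + 3)/(b^2 - 7*b + 10)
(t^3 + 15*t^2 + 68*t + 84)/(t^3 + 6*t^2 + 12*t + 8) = (t^2 + 13*t + 42)/(t^2 + 4*t + 4)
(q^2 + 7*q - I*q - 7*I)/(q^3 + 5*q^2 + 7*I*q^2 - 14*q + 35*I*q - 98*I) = (q - I)/(q^2 + q*(-2 + 7*I) - 14*I)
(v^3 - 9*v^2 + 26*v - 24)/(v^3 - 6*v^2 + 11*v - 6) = (v - 4)/(v - 1)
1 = 1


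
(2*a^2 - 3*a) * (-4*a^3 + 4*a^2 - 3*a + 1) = -8*a^5 + 20*a^4 - 18*a^3 + 11*a^2 - 3*a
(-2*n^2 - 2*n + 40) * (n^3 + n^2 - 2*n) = -2*n^5 - 4*n^4 + 42*n^3 + 44*n^2 - 80*n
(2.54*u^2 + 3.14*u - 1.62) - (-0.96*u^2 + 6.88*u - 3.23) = 3.5*u^2 - 3.74*u + 1.61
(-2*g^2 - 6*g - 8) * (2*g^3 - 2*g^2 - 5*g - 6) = -4*g^5 - 8*g^4 + 6*g^3 + 58*g^2 + 76*g + 48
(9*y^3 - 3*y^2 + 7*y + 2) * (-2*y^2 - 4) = -18*y^5 + 6*y^4 - 50*y^3 + 8*y^2 - 28*y - 8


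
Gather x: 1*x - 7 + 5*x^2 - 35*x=5*x^2 - 34*x - 7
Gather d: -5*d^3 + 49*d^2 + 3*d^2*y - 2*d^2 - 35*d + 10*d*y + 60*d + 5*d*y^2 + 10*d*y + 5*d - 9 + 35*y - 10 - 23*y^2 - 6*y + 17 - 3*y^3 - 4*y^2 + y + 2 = -5*d^3 + d^2*(3*y + 47) + d*(5*y^2 + 20*y + 30) - 3*y^3 - 27*y^2 + 30*y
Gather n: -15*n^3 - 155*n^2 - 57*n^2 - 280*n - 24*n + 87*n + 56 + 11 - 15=-15*n^3 - 212*n^2 - 217*n + 52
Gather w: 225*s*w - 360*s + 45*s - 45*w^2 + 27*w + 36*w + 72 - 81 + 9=-315*s - 45*w^2 + w*(225*s + 63)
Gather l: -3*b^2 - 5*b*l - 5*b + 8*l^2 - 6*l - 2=-3*b^2 - 5*b + 8*l^2 + l*(-5*b - 6) - 2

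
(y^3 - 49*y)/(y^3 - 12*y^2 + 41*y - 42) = y*(y + 7)/(y^2 - 5*y + 6)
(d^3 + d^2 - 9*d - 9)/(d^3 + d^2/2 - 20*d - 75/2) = 2*(d^2 - 2*d - 3)/(2*d^2 - 5*d - 25)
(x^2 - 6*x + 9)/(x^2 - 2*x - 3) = (x - 3)/(x + 1)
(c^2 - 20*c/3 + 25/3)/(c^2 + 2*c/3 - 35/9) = 3*(c - 5)/(3*c + 7)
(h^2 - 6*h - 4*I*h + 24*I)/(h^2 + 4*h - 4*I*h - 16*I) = (h - 6)/(h + 4)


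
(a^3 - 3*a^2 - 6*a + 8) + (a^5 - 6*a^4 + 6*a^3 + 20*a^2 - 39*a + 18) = a^5 - 6*a^4 + 7*a^3 + 17*a^2 - 45*a + 26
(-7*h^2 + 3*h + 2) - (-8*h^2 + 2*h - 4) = h^2 + h + 6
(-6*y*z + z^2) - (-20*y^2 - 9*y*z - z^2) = 20*y^2 + 3*y*z + 2*z^2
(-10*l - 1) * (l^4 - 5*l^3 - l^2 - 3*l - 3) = -10*l^5 + 49*l^4 + 15*l^3 + 31*l^2 + 33*l + 3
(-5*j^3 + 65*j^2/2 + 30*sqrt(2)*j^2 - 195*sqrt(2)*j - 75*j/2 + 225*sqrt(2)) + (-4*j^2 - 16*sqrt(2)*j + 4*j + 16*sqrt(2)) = -5*j^3 + 57*j^2/2 + 30*sqrt(2)*j^2 - 211*sqrt(2)*j - 67*j/2 + 241*sqrt(2)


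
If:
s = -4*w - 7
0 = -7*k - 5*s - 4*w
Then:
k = 16*w/7 + 5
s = -4*w - 7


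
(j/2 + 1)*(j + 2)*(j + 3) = j^3/2 + 7*j^2/2 + 8*j + 6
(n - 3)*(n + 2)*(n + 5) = n^3 + 4*n^2 - 11*n - 30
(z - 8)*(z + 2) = z^2 - 6*z - 16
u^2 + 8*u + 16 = (u + 4)^2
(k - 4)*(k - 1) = k^2 - 5*k + 4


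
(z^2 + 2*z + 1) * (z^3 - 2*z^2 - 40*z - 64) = z^5 - 43*z^3 - 146*z^2 - 168*z - 64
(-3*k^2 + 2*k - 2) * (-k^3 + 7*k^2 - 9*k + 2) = 3*k^5 - 23*k^4 + 43*k^3 - 38*k^2 + 22*k - 4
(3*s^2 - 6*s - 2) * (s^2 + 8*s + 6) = 3*s^4 + 18*s^3 - 32*s^2 - 52*s - 12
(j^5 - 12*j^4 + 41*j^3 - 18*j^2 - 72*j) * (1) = j^5 - 12*j^4 + 41*j^3 - 18*j^2 - 72*j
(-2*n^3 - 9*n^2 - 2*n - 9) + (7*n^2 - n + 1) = -2*n^3 - 2*n^2 - 3*n - 8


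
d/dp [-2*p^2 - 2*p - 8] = -4*p - 2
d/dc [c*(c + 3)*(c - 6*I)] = 3*c^2 + c*(6 - 12*I) - 18*I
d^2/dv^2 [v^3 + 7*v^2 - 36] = 6*v + 14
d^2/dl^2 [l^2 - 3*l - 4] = 2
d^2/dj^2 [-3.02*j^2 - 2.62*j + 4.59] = -6.04000000000000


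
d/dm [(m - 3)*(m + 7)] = 2*m + 4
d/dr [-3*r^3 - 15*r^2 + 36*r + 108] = -9*r^2 - 30*r + 36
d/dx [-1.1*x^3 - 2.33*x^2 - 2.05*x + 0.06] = -3.3*x^2 - 4.66*x - 2.05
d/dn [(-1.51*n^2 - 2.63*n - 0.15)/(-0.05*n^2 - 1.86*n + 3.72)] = (2.6771*n^2 - 11.2494*n - 10.0626)/(0.0025*n^4 + 0.186*n^3 + 3.0876*n^2 - 13.8384*n + 13.8384)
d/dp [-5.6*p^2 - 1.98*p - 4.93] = -11.2*p - 1.98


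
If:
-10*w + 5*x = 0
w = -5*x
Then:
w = 0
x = 0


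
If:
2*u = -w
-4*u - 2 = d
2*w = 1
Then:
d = -1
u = -1/4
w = 1/2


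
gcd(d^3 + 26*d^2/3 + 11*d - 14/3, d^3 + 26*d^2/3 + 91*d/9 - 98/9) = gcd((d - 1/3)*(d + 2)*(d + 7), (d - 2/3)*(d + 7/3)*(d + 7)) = d + 7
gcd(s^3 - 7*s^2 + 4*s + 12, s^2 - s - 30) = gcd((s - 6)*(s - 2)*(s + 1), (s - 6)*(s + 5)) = s - 6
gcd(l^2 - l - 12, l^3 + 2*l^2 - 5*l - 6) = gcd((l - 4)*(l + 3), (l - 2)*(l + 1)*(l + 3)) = l + 3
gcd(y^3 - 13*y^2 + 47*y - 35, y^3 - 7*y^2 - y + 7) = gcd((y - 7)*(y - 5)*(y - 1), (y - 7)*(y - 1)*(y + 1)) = y^2 - 8*y + 7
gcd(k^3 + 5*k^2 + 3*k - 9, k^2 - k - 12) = k + 3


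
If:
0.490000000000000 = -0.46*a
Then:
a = -1.07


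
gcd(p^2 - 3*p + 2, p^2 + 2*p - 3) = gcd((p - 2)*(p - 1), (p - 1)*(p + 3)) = p - 1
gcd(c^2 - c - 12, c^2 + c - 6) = c + 3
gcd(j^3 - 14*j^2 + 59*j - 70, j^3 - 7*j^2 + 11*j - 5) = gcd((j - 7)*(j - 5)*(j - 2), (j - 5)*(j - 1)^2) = j - 5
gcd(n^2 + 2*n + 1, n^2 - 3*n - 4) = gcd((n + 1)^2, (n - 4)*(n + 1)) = n + 1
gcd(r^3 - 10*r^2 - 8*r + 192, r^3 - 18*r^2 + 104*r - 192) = r^2 - 14*r + 48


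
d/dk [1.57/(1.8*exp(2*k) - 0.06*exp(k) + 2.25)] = (0.0942 - 5.652*exp(k))*exp(k)/(1.8*exp(2*k) - 0.06*exp(k) + 2.25)^2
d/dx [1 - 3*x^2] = -6*x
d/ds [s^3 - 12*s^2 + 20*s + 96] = 3*s^2 - 24*s + 20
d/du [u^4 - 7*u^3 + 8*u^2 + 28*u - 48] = 4*u^3 - 21*u^2 + 16*u + 28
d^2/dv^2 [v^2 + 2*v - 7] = 2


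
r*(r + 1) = r^2 + r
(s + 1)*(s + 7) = s^2 + 8*s + 7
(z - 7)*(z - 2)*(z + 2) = z^3 - 7*z^2 - 4*z + 28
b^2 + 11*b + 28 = (b + 4)*(b + 7)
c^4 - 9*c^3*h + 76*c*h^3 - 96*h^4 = (c - 8*h)*(c - 2*h)^2*(c + 3*h)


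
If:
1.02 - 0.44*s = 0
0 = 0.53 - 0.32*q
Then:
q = 1.66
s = 2.32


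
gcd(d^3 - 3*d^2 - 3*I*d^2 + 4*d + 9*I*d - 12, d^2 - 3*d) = d - 3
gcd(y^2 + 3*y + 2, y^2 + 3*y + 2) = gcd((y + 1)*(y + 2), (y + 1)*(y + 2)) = y^2 + 3*y + 2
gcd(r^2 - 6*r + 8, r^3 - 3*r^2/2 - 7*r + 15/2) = 1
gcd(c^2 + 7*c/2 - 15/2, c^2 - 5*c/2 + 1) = 1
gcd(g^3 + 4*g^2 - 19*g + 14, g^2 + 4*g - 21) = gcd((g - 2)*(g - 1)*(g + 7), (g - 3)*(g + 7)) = g + 7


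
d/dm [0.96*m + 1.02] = 0.960000000000000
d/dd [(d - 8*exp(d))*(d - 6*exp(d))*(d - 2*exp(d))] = -16*d^2*exp(d) + 3*d^2 + 152*d*exp(2*d) - 32*d*exp(d) - 288*exp(3*d) + 76*exp(2*d)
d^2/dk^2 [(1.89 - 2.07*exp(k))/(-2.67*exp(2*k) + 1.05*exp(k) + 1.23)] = (14.756823*exp(4*k) - 48.091239*exp(3*k) + 56.684367*exp(2*k) - 29.584926*exp(k) + 5.572638)*exp(k)/(19.034163*exp(6*k) - 22.456035*exp(5*k) - 17.474616*exp(4*k) + 19.532205*exp(3*k) + 8.050104*exp(2*k) - 4.765635*exp(k) - 1.860867)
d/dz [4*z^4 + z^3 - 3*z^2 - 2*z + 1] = 16*z^3 + 3*z^2 - 6*z - 2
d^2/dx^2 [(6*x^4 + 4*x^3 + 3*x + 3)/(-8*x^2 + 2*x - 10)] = 2*(-48*x^6 + 36*x^5 - 189*x^4 + 134*x^3 - 492*x^2 - 42*x + 21)/(64*x^6 - 48*x^5 + 252*x^4 - 121*x^3 + 315*x^2 - 75*x + 125)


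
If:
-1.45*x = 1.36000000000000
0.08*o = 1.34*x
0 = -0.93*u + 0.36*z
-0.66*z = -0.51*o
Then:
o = -15.71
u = -4.70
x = -0.94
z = -12.14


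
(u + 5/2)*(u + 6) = u^2 + 17*u/2 + 15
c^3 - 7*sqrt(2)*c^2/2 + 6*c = c*(c - 2*sqrt(2))*(c - 3*sqrt(2)/2)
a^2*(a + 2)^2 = a^4 + 4*a^3 + 4*a^2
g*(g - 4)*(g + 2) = g^3 - 2*g^2 - 8*g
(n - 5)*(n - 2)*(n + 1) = n^3 - 6*n^2 + 3*n + 10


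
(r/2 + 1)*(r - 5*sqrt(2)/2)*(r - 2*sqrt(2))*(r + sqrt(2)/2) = r^4/2 - 2*sqrt(2)*r^3 + r^3 - 4*sqrt(2)*r^2 + 11*r^2/4 + 5*sqrt(2)*r/2 + 11*r/2 + 5*sqrt(2)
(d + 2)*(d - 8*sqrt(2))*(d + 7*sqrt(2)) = d^3 - sqrt(2)*d^2 + 2*d^2 - 112*d - 2*sqrt(2)*d - 224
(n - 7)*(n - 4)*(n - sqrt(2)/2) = n^3 - 11*n^2 - sqrt(2)*n^2/2 + 11*sqrt(2)*n/2 + 28*n - 14*sqrt(2)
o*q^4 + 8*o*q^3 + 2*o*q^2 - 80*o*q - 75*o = (q - 3)*(q + 5)^2*(o*q + o)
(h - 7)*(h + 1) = h^2 - 6*h - 7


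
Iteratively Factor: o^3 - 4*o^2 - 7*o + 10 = (o + 2)*(o^2 - 6*o + 5) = (o - 5)*(o + 2)*(o - 1)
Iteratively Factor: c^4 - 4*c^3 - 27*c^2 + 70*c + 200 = (c + 4)*(c^3 - 8*c^2 + 5*c + 50) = (c - 5)*(c + 4)*(c^2 - 3*c - 10) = (c - 5)^2*(c + 4)*(c + 2)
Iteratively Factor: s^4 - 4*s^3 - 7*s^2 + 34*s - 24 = (s - 1)*(s^3 - 3*s^2 - 10*s + 24) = (s - 2)*(s - 1)*(s^2 - s - 12) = (s - 2)*(s - 1)*(s + 3)*(s - 4)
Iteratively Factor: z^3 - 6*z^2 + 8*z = (z - 2)*(z^2 - 4*z) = (z - 4)*(z - 2)*(z)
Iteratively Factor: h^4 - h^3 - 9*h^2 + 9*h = (h + 3)*(h^3 - 4*h^2 + 3*h) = (h - 1)*(h + 3)*(h^2 - 3*h) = h*(h - 1)*(h + 3)*(h - 3)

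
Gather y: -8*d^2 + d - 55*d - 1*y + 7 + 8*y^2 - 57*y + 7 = -8*d^2 - 54*d + 8*y^2 - 58*y + 14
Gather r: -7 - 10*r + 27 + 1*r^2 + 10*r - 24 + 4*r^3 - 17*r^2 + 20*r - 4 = 4*r^3 - 16*r^2 + 20*r - 8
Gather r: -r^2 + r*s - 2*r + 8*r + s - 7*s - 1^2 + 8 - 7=-r^2 + r*(s + 6) - 6*s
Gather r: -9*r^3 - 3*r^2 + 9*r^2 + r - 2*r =-9*r^3 + 6*r^2 - r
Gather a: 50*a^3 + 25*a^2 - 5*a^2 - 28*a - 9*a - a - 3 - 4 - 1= 50*a^3 + 20*a^2 - 38*a - 8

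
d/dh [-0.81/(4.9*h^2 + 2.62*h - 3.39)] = (7.938*h + 2.1222)/(4.9*h^2 + 2.62*h - 3.39)^2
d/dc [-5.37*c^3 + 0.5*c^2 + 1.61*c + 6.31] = -16.11*c^2 + 1.0*c + 1.61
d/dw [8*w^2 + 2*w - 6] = 16*w + 2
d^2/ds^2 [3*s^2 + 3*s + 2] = 6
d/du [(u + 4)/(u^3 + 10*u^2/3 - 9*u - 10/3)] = 6*(-3*u^3 - 23*u^2 - 40*u + 49)/(9*u^6 + 60*u^5 - 62*u^4 - 600*u^3 + 529*u^2 + 540*u + 100)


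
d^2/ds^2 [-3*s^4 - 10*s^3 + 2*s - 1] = 12*s*(-3*s - 5)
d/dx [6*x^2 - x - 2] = 12*x - 1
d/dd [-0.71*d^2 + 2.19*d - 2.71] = 2.19 - 1.42*d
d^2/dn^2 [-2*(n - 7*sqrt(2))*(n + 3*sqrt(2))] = -4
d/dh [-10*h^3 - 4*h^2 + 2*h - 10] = -30*h^2 - 8*h + 2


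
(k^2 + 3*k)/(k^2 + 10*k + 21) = k/(k + 7)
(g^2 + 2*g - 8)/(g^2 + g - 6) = (g + 4)/(g + 3)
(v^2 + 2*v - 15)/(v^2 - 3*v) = (v + 5)/v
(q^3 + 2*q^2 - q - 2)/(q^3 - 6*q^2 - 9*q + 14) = (q + 1)/(q - 7)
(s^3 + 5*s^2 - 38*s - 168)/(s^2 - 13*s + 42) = (s^2 + 11*s + 28)/(s - 7)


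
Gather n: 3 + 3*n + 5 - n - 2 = 2*n + 6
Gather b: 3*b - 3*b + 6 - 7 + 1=0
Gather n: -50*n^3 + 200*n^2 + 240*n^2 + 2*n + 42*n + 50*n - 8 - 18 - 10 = -50*n^3 + 440*n^2 + 94*n - 36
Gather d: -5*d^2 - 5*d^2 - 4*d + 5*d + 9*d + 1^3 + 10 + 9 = -10*d^2 + 10*d + 20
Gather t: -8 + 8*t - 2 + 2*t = 10*t - 10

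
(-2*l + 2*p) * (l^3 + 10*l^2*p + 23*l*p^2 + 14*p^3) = -2*l^4 - 18*l^3*p - 26*l^2*p^2 + 18*l*p^3 + 28*p^4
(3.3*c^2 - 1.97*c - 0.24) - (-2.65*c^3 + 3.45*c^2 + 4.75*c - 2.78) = 2.65*c^3 - 0.15*c^2 - 6.72*c + 2.54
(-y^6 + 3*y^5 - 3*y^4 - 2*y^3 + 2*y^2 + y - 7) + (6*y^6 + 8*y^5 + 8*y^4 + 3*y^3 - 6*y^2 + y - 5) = 5*y^6 + 11*y^5 + 5*y^4 + y^3 - 4*y^2 + 2*y - 12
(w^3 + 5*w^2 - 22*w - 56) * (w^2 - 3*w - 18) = w^5 + 2*w^4 - 55*w^3 - 80*w^2 + 564*w + 1008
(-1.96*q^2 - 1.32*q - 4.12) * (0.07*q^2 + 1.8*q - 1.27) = -0.1372*q^4 - 3.6204*q^3 - 0.175200000000001*q^2 - 5.7396*q + 5.2324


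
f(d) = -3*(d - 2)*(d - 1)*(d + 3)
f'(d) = -3*(d - 2)*(d - 1) - 3*(d - 2)*(d + 3) - 3*(d - 1)*(d + 3) = 21 - 9*d^2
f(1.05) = 0.58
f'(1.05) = 11.08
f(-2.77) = -12.41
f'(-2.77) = -48.06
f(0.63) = -5.52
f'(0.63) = 17.43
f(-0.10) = -20.10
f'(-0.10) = 20.91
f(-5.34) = 326.68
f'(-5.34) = -235.64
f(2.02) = -0.31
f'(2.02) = -15.72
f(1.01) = 0.12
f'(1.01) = 11.82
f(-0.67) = -31.17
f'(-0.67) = 16.96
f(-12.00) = 4914.00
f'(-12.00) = -1275.00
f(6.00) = -540.00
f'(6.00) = -303.00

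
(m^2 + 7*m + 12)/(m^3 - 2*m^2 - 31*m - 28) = (m + 3)/(m^2 - 6*m - 7)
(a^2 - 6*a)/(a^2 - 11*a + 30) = a/(a - 5)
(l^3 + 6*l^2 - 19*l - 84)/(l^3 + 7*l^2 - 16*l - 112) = (l + 3)/(l + 4)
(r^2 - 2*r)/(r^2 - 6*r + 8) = r/(r - 4)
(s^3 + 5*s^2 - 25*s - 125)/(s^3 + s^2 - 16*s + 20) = (s^2 - 25)/(s^2 - 4*s + 4)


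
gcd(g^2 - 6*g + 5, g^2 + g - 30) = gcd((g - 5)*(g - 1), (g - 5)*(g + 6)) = g - 5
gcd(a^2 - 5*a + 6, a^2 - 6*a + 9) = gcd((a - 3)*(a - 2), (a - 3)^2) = a - 3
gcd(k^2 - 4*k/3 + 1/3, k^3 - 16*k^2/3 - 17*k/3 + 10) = k - 1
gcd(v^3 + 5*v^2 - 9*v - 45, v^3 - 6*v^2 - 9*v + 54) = v^2 - 9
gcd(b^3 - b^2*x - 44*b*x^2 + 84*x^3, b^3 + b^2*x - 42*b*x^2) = -b^2 - b*x + 42*x^2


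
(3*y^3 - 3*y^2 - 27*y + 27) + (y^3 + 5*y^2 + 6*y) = 4*y^3 + 2*y^2 - 21*y + 27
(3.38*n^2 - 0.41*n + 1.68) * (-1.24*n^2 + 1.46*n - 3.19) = -4.1912*n^4 + 5.4432*n^3 - 13.464*n^2 + 3.7607*n - 5.3592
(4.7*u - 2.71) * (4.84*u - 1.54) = 22.748*u^2 - 20.3544*u + 4.1734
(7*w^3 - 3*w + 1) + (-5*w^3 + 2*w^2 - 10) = 2*w^3 + 2*w^2 - 3*w - 9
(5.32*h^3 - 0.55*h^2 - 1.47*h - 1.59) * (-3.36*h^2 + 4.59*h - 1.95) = -17.8752*h^5 + 26.2668*h^4 - 7.9593*h^3 - 0.3324*h^2 - 4.4316*h + 3.1005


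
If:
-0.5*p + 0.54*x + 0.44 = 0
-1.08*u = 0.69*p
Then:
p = 1.08*x + 0.88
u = -0.69*x - 0.562222222222222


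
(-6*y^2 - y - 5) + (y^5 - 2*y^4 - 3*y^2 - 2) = y^5 - 2*y^4 - 9*y^2 - y - 7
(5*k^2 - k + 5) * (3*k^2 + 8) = 15*k^4 - 3*k^3 + 55*k^2 - 8*k + 40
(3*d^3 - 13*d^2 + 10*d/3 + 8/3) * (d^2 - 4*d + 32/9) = 3*d^5 - 25*d^4 + 66*d^3 - 512*d^2/9 + 32*d/27 + 256/27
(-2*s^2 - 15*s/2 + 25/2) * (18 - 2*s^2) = 4*s^4 + 15*s^3 - 61*s^2 - 135*s + 225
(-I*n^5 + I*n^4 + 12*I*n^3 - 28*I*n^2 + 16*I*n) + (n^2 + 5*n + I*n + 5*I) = -I*n^5 + I*n^4 + 12*I*n^3 + n^2 - 28*I*n^2 + 5*n + 17*I*n + 5*I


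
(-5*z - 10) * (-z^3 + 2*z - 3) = 5*z^4 + 10*z^3 - 10*z^2 - 5*z + 30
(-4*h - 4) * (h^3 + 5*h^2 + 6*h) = -4*h^4 - 24*h^3 - 44*h^2 - 24*h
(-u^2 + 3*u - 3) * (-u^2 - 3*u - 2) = u^4 - 4*u^2 + 3*u + 6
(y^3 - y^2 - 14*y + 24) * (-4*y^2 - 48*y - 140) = -4*y^5 - 44*y^4 - 36*y^3 + 716*y^2 + 808*y - 3360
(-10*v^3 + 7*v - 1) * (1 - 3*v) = 30*v^4 - 10*v^3 - 21*v^2 + 10*v - 1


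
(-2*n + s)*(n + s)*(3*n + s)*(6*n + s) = -36*n^4 - 36*n^3*s + 7*n^2*s^2 + 8*n*s^3 + s^4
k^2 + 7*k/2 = k*(k + 7/2)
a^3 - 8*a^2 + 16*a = a*(a - 4)^2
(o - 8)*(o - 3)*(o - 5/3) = o^3 - 38*o^2/3 + 127*o/3 - 40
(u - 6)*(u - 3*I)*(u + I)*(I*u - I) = I*u^4 + 2*u^3 - 7*I*u^3 - 14*u^2 + 9*I*u^2 + 12*u - 21*I*u + 18*I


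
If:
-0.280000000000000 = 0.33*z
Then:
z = -0.85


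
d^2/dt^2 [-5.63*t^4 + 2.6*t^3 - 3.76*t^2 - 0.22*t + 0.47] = -67.56*t^2 + 15.6*t - 7.52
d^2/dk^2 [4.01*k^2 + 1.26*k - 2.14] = 8.02000000000000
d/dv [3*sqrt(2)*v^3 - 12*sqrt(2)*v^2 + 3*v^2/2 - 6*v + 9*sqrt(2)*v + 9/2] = 9*sqrt(2)*v^2 - 24*sqrt(2)*v + 3*v - 6 + 9*sqrt(2)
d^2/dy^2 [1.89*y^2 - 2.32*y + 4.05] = 3.78000000000000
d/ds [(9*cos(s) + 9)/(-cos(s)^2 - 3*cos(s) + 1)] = 9*(sin(s)^2 - 2*cos(s) - 5)*sin(s)/(-sin(s)^2 + 3*cos(s))^2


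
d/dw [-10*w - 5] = -10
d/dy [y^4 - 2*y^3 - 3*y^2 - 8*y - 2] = 4*y^3 - 6*y^2 - 6*y - 8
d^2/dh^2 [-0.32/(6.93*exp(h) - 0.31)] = (-15.367968*exp(h) - 0.687456)*exp(h)/(6.93*exp(h) - 0.31)^3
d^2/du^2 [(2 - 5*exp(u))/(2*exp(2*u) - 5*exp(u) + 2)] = (-20*exp(3*u) - 18*exp(2*u) + 60*exp(u) - 32)*exp(2*u)/(8*exp(6*u) - 60*exp(5*u) + 174*exp(4*u) - 245*exp(3*u) + 174*exp(2*u) - 60*exp(u) + 8)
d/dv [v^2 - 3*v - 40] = 2*v - 3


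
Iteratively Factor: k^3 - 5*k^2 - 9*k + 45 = (k - 3)*(k^2 - 2*k - 15) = (k - 5)*(k - 3)*(k + 3)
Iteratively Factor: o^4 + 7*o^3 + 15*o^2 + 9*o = (o + 3)*(o^3 + 4*o^2 + 3*o) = o*(o + 3)*(o^2 + 4*o + 3) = o*(o + 3)^2*(o + 1)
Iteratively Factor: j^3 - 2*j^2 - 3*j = (j + 1)*(j^2 - 3*j) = (j - 3)*(j + 1)*(j)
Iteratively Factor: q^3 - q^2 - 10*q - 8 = (q + 2)*(q^2 - 3*q - 4) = (q - 4)*(q + 2)*(q + 1)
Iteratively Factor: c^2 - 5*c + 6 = (c - 2)*(c - 3)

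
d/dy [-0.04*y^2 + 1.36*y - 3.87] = 1.36 - 0.08*y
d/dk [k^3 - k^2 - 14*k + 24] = 3*k^2 - 2*k - 14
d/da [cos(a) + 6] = -sin(a)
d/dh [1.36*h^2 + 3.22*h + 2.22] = 2.72*h + 3.22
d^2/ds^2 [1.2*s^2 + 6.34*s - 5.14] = 2.40000000000000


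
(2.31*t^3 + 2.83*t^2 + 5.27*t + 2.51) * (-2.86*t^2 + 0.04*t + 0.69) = -6.6066*t^5 - 8.0014*t^4 - 13.3651*t^3 - 5.0151*t^2 + 3.7367*t + 1.7319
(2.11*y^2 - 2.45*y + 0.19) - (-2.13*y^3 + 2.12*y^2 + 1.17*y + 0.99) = 2.13*y^3 - 0.0100000000000002*y^2 - 3.62*y - 0.8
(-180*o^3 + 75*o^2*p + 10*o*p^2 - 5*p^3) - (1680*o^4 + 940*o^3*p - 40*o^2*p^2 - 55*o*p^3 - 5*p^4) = -1680*o^4 - 940*o^3*p - 180*o^3 + 40*o^2*p^2 + 75*o^2*p + 55*o*p^3 + 10*o*p^2 + 5*p^4 - 5*p^3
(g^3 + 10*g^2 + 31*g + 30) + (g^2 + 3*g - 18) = g^3 + 11*g^2 + 34*g + 12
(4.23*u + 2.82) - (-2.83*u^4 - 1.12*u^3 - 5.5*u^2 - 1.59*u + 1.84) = 2.83*u^4 + 1.12*u^3 + 5.5*u^2 + 5.82*u + 0.98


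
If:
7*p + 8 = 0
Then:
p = -8/7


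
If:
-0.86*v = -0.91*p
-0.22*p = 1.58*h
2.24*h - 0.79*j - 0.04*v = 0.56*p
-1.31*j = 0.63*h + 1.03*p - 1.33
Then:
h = 0.32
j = 2.68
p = -2.32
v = -2.45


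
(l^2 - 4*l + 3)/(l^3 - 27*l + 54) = (l - 1)/(l^2 + 3*l - 18)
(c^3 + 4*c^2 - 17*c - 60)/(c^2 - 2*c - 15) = (c^2 + c - 20)/(c - 5)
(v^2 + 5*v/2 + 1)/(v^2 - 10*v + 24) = (v^2 + 5*v/2 + 1)/(v^2 - 10*v + 24)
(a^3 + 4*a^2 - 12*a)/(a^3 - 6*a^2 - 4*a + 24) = a*(a + 6)/(a^2 - 4*a - 12)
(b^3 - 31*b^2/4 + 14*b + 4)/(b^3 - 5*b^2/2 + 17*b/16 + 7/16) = 4*(b^2 - 8*b + 16)/(4*b^2 - 11*b + 7)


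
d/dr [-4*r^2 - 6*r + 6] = -8*r - 6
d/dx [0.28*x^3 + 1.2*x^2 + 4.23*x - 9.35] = 0.84*x^2 + 2.4*x + 4.23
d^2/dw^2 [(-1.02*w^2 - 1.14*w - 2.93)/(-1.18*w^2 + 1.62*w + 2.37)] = (7.074336*w^3 + 41.593584*w^2 - 14.477184*w + 34.471704)/(1.643032*w^6 - 6.767064*w^5 - 0.609587999999997*w^4 + 22.931424*w^3 + 1.22434199999999*w^2 - 27.298134*w - 13.312053)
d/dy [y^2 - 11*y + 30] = 2*y - 11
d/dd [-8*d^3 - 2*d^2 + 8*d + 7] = -24*d^2 - 4*d + 8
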